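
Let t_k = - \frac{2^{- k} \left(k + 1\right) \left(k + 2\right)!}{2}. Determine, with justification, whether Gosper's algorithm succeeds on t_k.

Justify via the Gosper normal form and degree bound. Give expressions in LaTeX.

The ratio is (k + 2)*(k + 3)/(2*(k + 1)).
Factor: A=k/2 + 3/2; B=1; C=k + 1.
f must satisfy (k/2 + 3/2)·f(k+1) − (1)·f(k) = k + 1.
Degrees (1,0,1) ⇒ d ≤ 0.
A polynomial solution: f(k) = 2.
Then R = B(k−1)f/C = 2/(k + 1), so s_k = R(k)·t_k = -factorial(k + 2)/2**k.
Check: Δs_k = -(k + 1)*factorial(k + 2)/(2*2**k). ✓

Yes. s_k = - 2^{- k} \left(k + 2\right)!.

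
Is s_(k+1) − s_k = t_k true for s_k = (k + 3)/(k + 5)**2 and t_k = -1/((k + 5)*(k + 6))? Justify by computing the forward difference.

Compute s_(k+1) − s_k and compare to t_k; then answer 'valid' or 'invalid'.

s_(k+1) = (k + 4)/(k + 6)**2
s_(k+1) − s_k = (-(k + 3)*(k + 6)**2 + (k + 4)*(k + 5)**2)/((k + 5)**2*(k + 6)**2)
(s_(k+1) − s_k) − t_k = 2*(2*k + 11)/(k**4 + 22*k**3 + 181*k**2 + 660*k + 900)

Invalid: residual 2*(2*k + 11)/(k**4 + 22*k**3 + 181*k**2 + 660*k + 900) ≠ 0.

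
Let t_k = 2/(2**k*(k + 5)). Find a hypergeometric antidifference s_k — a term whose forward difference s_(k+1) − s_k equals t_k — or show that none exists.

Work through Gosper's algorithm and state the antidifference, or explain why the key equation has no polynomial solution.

not Gosper-summable; s_k does not exist

r(k) = (k + 5)/(2*(k + 6)) after simplifying.
So A=k/2 + 5/2 and B=k + 6, with C=1.
f must satisfy (k/2 + 5/2)·f(k+1) − (k + 5)·f(k) = 1.
From deg A=1, deg B=1, deg C=0: d=-1.
Negative degree bound (-1): no f exists, t_k not Gosper-summable.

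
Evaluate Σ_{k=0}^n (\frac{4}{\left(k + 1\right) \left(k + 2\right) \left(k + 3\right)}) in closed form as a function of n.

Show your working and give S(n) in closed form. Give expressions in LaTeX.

S(n) = \frac{n^{2} + 5 n + 4}{n^{2} + 5 n + 6}

Ratio r(k) = (k + 1)/(k + 4).
Factor: A=k + 1; B=k + 4; C=1.
Set up (k + 1)·f(k+1) − (k + 3)·f(k) − (1) = 0.
Degrees (1,1,0) ⇒ d ≤ 2.
Match coefficients ⇒ f(k) = k*(k + 3)/4.
R(k) = B(k−1)·f(k)/C(k) = k*(k + 3)**2/4; s_k = R·t_k = k*(k + 3)/((k + 1)*(k + 2)).
s_(k+1) − s_k = 4/(k**3 + 6*k**2 + 11*k + 6) = t_k.
Evaluate: s_(n+1) = (n**2 + 5*n + 4)/(n**2 + 5*n + 6); subtract s_(0) = 0 ⇒ S(n) = (n**2 + 5*n + 4)/(n**2 + 5*n + 6).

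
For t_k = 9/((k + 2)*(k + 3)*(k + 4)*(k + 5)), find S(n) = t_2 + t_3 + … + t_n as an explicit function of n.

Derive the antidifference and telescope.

S(n) = (n**3 + 12*n**2 + 47*n - 60)/(40*(n**3 + 12*n**2 + 47*n + 60))

r(k) = (k + 2)/(k + 6) after simplifying.
Factor: A=k + 2; B=k + 6; C=1.
f must satisfy (k + 2)·f(k+1) − (k + 5)·f(k) = 1.
deg f ≤ 3 (via 1,1,0).
Match coefficients ⇒ f(k) = k*(k**2 + 9*k + 26)/72.
R(k) = B(k−1)·f(k)/C(k) = k*(k + 5)*(k**2 + 9*k + 26)/72; s_k = R·t_k = k*(k**2 + 9*k + 26)/(8*(k + 2)*(k + 3)*(k + 4)).
Check: Δs_k = 9/(k**4 + 14*k**3 + 71*k**2 + 154*k + 120). ✓
Σ_(k=2)^n t_k = s_(n+1) − s_(2) = ((n**3 + 12*n**2 + 47*n + 36)/(8*(n**3 + 12*n**2 + 47*n + 60))) − (1/10), i.e. (n**3 + 12*n**2 + 47*n - 60)/(40*(n**3 + 12*n**2 + 47*n + 60)).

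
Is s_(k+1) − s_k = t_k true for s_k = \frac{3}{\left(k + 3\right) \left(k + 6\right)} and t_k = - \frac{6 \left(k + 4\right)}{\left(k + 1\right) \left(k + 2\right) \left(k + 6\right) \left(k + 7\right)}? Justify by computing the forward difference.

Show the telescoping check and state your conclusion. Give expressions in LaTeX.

s_(k+1) = 3/((k + 4)*(k + 7))
s_(k+1) − s_k = 6*(-k - 5)/(k**4 + 20*k**3 + 145*k**2 + 450*k + 504)
(s_(k+1) − s_k) − t_k = 6*(3*k**2 + 23*k + 38)/(k**6 + 23*k**5 + 207*k**4 + 925*k**3 + 2144*k**2 + 2412*k + 1008)

Invalid: residual \frac{6 \left(3 k^{2} + 23 k + 38\right)}{k^{6} + 23 k^{5} + 207 k^{4} + 925 k^{3} + 2144 k^{2} + 2412 k + 1008} ≠ 0.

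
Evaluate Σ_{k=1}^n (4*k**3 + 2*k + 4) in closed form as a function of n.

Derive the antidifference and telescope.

Compute t_(k+1)/t_k: get (k + 2*(k + 1)**3 + 3)/(2*k**3 + k + 2).
Gosper form: A/B · C(k+1)/C(k) with A=1, B=1, C=k**3 + k/2 + 1.
Set up (1)·f(k+1) − (1)·f(k) − (k**3 + k/2 + 1) = 0.
d = 4 from the (0,0,3) case.
Solving with deg f ≤ 4: f(k) = k*(k**3 - 2*k**2 + 2*k + 3)/4.
R(k) = B(k−1)·f(k)/C(k) = k*(k**3 - 2*k**2 + 2*k + 3)/(2*(2*k**3 + k + 2)); s_k = R·t_k = k*(k**3 - 2*k**2 + 2*k + 3).
s_(k+1) − s_k = 4*k**3 + 2*k + 4 = t_k.
Σ_(k=1)^n t_k = s_(n+1) − s_(1) = (n**4 + 2*n**3 + 2*n**2 + 5*n + 4) − (4), i.e. n*(n**3 + 2*n**2 + 2*n + 5).

S(n) = n*(n**3 + 2*n**2 + 2*n + 5)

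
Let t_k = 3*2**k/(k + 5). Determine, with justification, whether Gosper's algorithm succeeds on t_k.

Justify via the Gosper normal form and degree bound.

The ratio is 2*(k + 5)/(k + 6).
Gosper form: A/B · C(k+1)/C(k) with A=2*k + 10, B=k + 6, C=1.
Solve (2*k + 10)·f(k+1) − (k + 5)·f(k) = 1.
Degrees (1,1,0) ⇒ d ≤ -1.
Negative degree bound (-1): no f exists, t_k not Gosper-summable.

No — t_k has no hypergeometric antidifference.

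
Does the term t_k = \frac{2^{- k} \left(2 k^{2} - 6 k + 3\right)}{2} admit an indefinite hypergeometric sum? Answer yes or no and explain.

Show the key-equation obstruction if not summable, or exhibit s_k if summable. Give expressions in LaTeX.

Yes. s_k = 2^{- k} \left(- 2 k^{2} + 2 k - 3\right).

t_(k+1)/t_k = (k**2 - k - 1/2)/(2*k**2 - 6*k + 3).
Gosper form: A/B · C(k+1)/C(k) with A=1/2, B=1, C=k**2 - 3*k + 3/2.
Set up (1/2)·f(k+1) − (1)·f(k) − (k**2 - 3*k + 3/2) = 0.
Bound: deg f ≤ 2.
Solving with deg f ≤ 2: f(k) = -2*k**2 + 2*k - 3.
So s_k = (B(k−1)f/C)·t_k = (-2*(2*k**2 - 2*k + 3)/(2*k**2 - 6*k + 3))·t_k = (-2*k**2 + 2*k - 3)/2**k.
Δs = (2*k**2 - 6*k + 3)/(2*2**k), as required.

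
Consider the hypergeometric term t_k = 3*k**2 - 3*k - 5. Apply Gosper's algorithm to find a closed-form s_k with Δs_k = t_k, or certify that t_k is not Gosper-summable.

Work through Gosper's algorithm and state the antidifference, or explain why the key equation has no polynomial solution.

Step 1: r(k) = (3*k**2 + 3*k - 5)/(3*k**2 - 3*k - 5).
Normal form (A,B,C) = (1, 1, k**2 - k - 5/3).
f must satisfy (1)·f(k+1) − (1)·f(k) = k**2 - k - 5/3.
d = 3 from the (0,0,2) case.
Coefficient equations give f(k) = k*(k**2 - 3*k - 3)/3.
So s_k = (B(k−1)f/C)·t_k = (k*(k**2 - 3*k - 3)/(3*k**2 - 3*k - 5))·t_k = k*(k**2 - 3*k - 3).
Δs = 3*k**2 - 3*k - 5, as required.

s_k = k*(k**2 - 3*k - 3)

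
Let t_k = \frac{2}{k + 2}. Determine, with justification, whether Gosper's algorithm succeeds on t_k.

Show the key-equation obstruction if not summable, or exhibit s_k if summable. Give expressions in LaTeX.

No; the coefficient equations for f are inconsistent.

The ratio is (k + 2)/(k + 3).
Normal form (A,B,C) = (k + 2, k + 3, 1).
Solve (k + 2)·f(k+1) − (k + 2)·f(k) = 1.
From deg A=1, deg B=1, deg C=0: d=0.
Generic f = c0 gives residual -1; -1 = 0 cannot hold, so t_k is not Gosper-summable.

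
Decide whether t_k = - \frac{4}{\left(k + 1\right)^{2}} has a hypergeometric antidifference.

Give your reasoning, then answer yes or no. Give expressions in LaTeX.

r(k) = (k + 1)**2/(k + 2)**2 after simplifying.
Normal form (A,B,C) = (k**2 + 2*k + 1, k**2 + 4*k + 4, 1).
f must satisfy (k**2 + 2*k + 1)·f(k+1) − (k**2 + 2*k + 1)·f(k) = 1.
deg f ≤ 0 (via 2,2,0).
f = c0 ⇒ A·f(k+1) − B(k−1)·f(k) − C = -1. The system {-1 = 0} is inconsistent; no antidifference.

No — t_k has no hypergeometric antidifference.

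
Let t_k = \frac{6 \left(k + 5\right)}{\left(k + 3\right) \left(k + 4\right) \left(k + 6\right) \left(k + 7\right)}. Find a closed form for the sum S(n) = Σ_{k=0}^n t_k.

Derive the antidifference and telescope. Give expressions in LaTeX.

t_(k+1)/t_k = (k + 3)*(k + 6)**2/((k + 5)**2*(k + 8)).
A = k + 3, B = k + 8, C = k**2 + 10*k + 25.
f must satisfy (k + 3)·f(k+1) − (k + 7)·f(k) = k**2 + 10*k + 25.
d = 4 from the (1,1,2) case.
Solve for f: f(k) = k*(k + 4)*(k + 5)*(k + 9)/36 (degree 4 ≤ 4).
So s_k = (B(k−1)f/C)·t_k = (k*(k + 4)*(k + 7)*(k + 9)/(36*(k + 5)))·t_k = k*(k + 9)/(6*(k**2 + 9*k + 18)).
Verify: 6*(k + 5)/(k**4 + 20*k**3 + 145*k**2 + 450*k + 504) matches t_k.
s_(n+1) = (n**2 + 11*n + 10)/(6*(n**2 + 11*n + 28)) and s_(0) = 0, so S(n) = (n**2 + 11*n + 10)/(6*(n**2 + 11*n + 28)).

S(n) = \frac{n^{2} + 11 n + 10}{6 \left(n^{2} + 11 n + 28\right)}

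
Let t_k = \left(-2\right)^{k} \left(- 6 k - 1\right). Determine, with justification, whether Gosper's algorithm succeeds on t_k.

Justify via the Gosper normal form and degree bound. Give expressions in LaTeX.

Yes. s_k = \left(-2\right)^{k} \left(2 k - 1\right).

The ratio is 2*(-6*k - 7)/(6*k + 1).
Take A(k)=-2, B(k)=1, C(k)=k + 1/6.
Solve (-2)·f(k+1) − (1)·f(k) = k + 1/6.
deg f ≤ 1 (via 0,0,1).
Solving with deg f ≤ 1: f(k) = -(2*k - 1)/6.
R(k) = B(k−1)·f(k)/C(k) = -(2*k - 1)/(6*k + 1); s_k = R·t_k = (-2)**k*(2*k - 1).
s_(k+1) − s_k = (-2)**k*(-6*k - 1) = t_k.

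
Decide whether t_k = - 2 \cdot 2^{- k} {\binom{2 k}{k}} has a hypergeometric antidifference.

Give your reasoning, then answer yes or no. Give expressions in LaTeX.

No — t_k has no hypergeometric antidifference.

Ratio r(k) = (2*k + 1)/(k + 1).
A = 2*k + 1, B = k + 1, C = 1.
Set up (2*k + 1)·f(k+1) − (k)·f(k) − (1) = 0.
Degrees (1,1,0) ⇒ d ≤ -1.
deg f ≤ -1 is impossible — no certificate.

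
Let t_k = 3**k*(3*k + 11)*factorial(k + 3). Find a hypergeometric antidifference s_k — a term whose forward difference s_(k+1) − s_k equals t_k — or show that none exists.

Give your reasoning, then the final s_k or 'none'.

t_(k+1)/t_k = 3*(k + 4)*(3*k + 14)/(3*k + 11).
A = 3*k + 12, B = 1, C = k + 11/3.
Key eq: (3*k + 12)·f(k+1) = (1)·f(k) + (k + 11/3).
Bound: deg f ≤ 0.
Solving with deg f ≤ 0: f(k) = 1/3.
Get s_k = R·t_k = 3**k*factorial(k + 3) with R(k) = B(k−1)f(k)/C(k) = 1/(3*k + 11).
Δs = 3**k*(3*k + 11)*factorial(k + 3), as required.

s_k = 3**k*factorial(k + 3)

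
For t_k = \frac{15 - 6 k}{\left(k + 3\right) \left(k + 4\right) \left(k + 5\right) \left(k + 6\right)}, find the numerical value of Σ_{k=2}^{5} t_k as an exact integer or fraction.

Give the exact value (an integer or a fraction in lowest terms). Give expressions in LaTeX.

r(k) = (k + 3)*(2*k - 3)/((k + 7)*(2*k - 5)) after simplifying.
Take A(k)=k + 3, B(k)=k + 7, C(k)=k - 5/2.
Set up (k + 3)·f(k+1) − (k + 6)·f(k) − (k - 5/2) = 0.
Bound: deg f ≤ 3.
Solving with deg f ≤ 3: f(k) = -k*(k**2 + 12*k + 137)/180.
So s_k = (B(k−1)f/C)·t_k = (-k*(k + 6)*(k**2 + 12*k + 137)/(90*(2*k - 5)))·t_k = k*(k**2 + 12*k + 137)/(30*(k + 3)*(k + 4)*(k + 5)).
Check: Δs_k = 3*(5 - 2*k)/(k**4 + 18*k**3 + 119*k**2 + 342*k + 360). ✓
Sum = s_(6) − s_(2); s_(6) = 49/990, s_(2) = 11/210 ⇒ -2/693.

Σ = -2/693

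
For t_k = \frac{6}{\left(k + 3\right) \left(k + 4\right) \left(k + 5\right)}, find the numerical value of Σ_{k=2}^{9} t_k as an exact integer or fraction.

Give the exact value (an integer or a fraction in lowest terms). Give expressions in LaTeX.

Step 1: r(k) = (k + 3)/(k + 6).
Gosper form: A/B · C(k+1)/C(k) with A=k + 3, B=k + 6, C=1.
Solve (k + 3)·f(k+1) − (k + 5)·f(k) = 1.
Bound: deg f ≤ 2.
A polynomial solution: f(k) = k*(k + 7)/24.
R(k) = B(k−1)·f(k)/C(k) = k*(k + 5)*(k + 7)/24; s_k = R·t_k = k*(k + 7)/(4*(k + 3)*(k + 4)).
Δs = 6/(k**3 + 12*k**2 + 47*k + 60), as required.
Σ_(k=2)^(9) t_k = s_(10) − s_(2) = 85/364 − (3/20) = 38/455.

Σ = 38/455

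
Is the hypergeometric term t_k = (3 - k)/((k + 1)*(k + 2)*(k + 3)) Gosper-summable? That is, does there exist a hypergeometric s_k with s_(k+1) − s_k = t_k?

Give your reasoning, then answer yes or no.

Yes. s_k = k*(k + 5)/(2*(k + 1)*(k + 2)).

Compute t_(k+1)/t_k: get (k - 2)*(k + 1)/((k - 3)*(k + 4)).
So A=k + 1 and B=k + 4, with C=k - 3.
Solve (k + 1)·f(k+1) − (k + 3)·f(k) = k - 3.
d = 2 from the (1,1,1) case.
Solve for f: f(k) = -k*(k + 5)/2 (degree 2 ≤ 2).
R(k) = B(k−1)·f(k)/C(k) = -k*(k + 3)*(k + 5)/(2*(k - 3)); s_k = R·t_k = k*(k + 5)/(2*(k + 1)*(k + 2)).
Δs = (3 - k)/(k**3 + 6*k**2 + 11*k + 6), as required.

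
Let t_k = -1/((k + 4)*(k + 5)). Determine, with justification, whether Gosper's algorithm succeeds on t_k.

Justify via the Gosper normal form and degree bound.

The ratio is (k + 4)/(k + 6).
Factor: A=k + 4; B=k + 6; C=1.
f must satisfy (k + 4)·f(k+1) − (k + 5)·f(k) = 1.
deg f ≤ 1 (via 1,1,0).
Solve for f: f(k) = k/4 (degree 1 ≤ 1).
So s_k = (B(k−1)f/C)·t_k = (k*(k + 5)/4)·t_k = -k/(4*k + 16).
Verify: -1/(k**2 + 9*k + 20) matches t_k.

Yes. s_k = -k/(4*k + 16).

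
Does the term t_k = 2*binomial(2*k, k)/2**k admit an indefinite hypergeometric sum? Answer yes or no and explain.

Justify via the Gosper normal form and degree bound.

No — t_k has no hypergeometric antidifference.

r(k) = (2*k + 1)/(k + 1) after simplifying.
Take A(k)=2*k + 1, B(k)=k + 1, C(k)=1.
Key eq: (2*k + 1)·f(k+1) = (k)·f(k) + (1).
deg f ≤ -1 (via 1,1,0).
deg f ≤ -1 is impossible — no certificate.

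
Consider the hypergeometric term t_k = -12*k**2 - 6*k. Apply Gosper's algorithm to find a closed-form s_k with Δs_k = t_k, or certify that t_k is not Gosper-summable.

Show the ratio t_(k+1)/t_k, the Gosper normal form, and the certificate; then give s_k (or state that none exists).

The ratio is (k + 2*(k + 1)**2 + 1)/(k*(2*k + 1)).
Take A(k)=1, B(k)=1, C(k)=k**2 + k/2.
Set up (1)·f(k+1) − (1)·f(k) − (k**2 + k/2) = 0.
Bound: deg f ≤ 3.
Solve for f: f(k) = k*(k - 1)*(4*k + 1)/12 (degree 3 ≤ 3).
R(k) = B(k−1)·f(k)/C(k) = (k - 1)*(4*k + 1)/(6*(2*k + 1)); s_k = R·t_k = k*(-4*k**2 + 3*k + 1).
Check: Δs_k = 6*k*(-2*k - 1). ✓

s_k = k*(-4*k**2 + 3*k + 1)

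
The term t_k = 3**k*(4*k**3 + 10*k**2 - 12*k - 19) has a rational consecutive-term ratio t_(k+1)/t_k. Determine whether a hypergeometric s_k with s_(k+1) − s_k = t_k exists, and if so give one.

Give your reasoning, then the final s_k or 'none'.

s_k = 3**k*(2*k**3 - 4*k**2 - 3*k - 2)

r(k) = 3*(4*k**3 + 22*k**2 + 20*k - 17)/(4*k**3 + 10*k**2 - 12*k - 19) after simplifying.
Gosper form: A/B · C(k+1)/C(k) with A=3, B=1, C=k**3 + 5*k**2/2 - 3*k - 19/4.
Set up (3)·f(k+1) − (1)·f(k) − (k**3 + 5*k**2/2 - 3*k - 19/4) = 0.
Bound: deg f ≤ 3.
A polynomial solution: f(k) = (2*k**3 - 4*k**2 - 3*k - 2)/4.
So s_k = (B(k−1)f/C)·t_k = ((2*k**3 - 4*k**2 - 3*k - 2)/(4*k**3 + 10*k**2 - 12*k - 19))·t_k = 3**k*(2*k**3 - 4*k**2 - 3*k - 2).
Verify: 3**k*(4*k**3 + 10*k**2 - 12*k - 19) matches t_k.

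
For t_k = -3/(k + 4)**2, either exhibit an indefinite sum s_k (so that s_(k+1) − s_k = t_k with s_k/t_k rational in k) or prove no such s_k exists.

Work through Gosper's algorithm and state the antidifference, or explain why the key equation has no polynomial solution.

none — t_k is not Gosper-summable

r(k) = (k + 4)**2/(k + 5)**2 after simplifying.
A = k**2 + 8*k + 16, B = k**2 + 10*k + 25, C = 1.
Set up (k**2 + 8*k + 16)·f(k+1) − (k**2 + 8*k + 16)·f(k) − (1) = 0.
deg f ≤ 0 (via 2,2,0).
Put f(k) = c0: A·f(k+1) − B(k−1)·f(k) − C = -1; need -1 = 0 — inconsistent ⇒ no f, not summable.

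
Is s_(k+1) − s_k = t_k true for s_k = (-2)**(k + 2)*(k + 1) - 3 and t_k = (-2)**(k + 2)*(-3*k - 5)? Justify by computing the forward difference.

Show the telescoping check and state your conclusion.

valid; difference matches t_k

s_(k+1) = (-2)**(k + 3)*(k + 2) - 3
s_(k+1) − s_k = (-2)**(k + 2)*(-3*k - 5)
(s_(k+1) − s_k) − t_k = 0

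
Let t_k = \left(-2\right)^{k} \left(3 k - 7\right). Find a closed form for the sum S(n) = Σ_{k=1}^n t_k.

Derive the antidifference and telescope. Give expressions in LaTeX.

Step 1: r(k) = 2*(4 - 3*k)/(3*k - 7).
Factor: A=-2; B=1; C=k - 7/3.
f must satisfy (-2)·f(k+1) − (1)·f(k) = k - 7/3.
d = 1 from the (0,0,1) case.
A polynomial solution: f(k) = -(k - 3)/3.
R(k) = B(k−1)·f(k)/C(k) = -(k - 3)/(3*k - 7); s_k = R·t_k = (-2)**k*(3 - k).
Δs = (-2)**k*(3*k - 7), as required.
Evaluate: s_(n+1) = (-2)**(n + 1)*(2 - n); subtract s_(1) = -4 ⇒ S(n) = 2*(-2)**n*n - 4*(-2)**n + 4.

S(n) = 2 \left(-2\right)^{n} n - 4 \left(-2\right)^{n} + 4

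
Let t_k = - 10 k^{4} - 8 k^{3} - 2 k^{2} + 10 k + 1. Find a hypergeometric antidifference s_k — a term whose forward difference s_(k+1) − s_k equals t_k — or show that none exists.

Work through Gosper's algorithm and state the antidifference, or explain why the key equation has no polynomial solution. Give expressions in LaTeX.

t_(k+1)/t_k = (10*k**4 + 48*k**3 + 86*k**2 + 58*k + 9)/(10*k**4 + 8*k**3 + 2*k**2 - 10*k - 1).
Take A(k)=1, B(k)=1, C(k)=k**4 + 4*k**3/5 + k**2/5 - k - 1/10.
Key eq: (1)·f(k+1) = (1)·f(k) + (k**4 + 4*k**3/5 + k**2/5 - k - 1/10).
Bound: deg f ≤ 5.
A polynomial solution: f(k) = k*(2*k**4 - 3*k**3 - 4*k + 4)/10.
Then R = B(k−1)f/C = k*(2*k**4 - 3*k**3 - 4*k + 4)/(10*k**4 + 8*k**3 + 2*k**2 - 10*k - 1), so s_k = R(k)·t_k = k*(-2*k**4 + 3*k**3 + 4*k - 4).
Verify: -10*k**4 - 8*k**3 - 2*k**2 + 10*k + 1 matches t_k.

s_k = k \left(- 2 k^{4} + 3 k^{3} + 4 k - 4\right)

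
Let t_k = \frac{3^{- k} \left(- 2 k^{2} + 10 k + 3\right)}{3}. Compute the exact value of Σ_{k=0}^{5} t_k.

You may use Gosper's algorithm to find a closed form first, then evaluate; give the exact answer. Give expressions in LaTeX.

Σ = 244/81

Compute t_(k+1)/t_k: get (2*k**2 - 6*k - 11)/(3*(2*k**2 - 10*k - 3)).
Gosper form: A/B · C(k+1)/C(k) with A=1/3, B=1, C=k**2 - 5*k - 3/2.
Key eq: (1/3)·f(k+1) = (1)·f(k) + (k**2 - 5*k - 3/2).
From deg A=0, deg B=0, deg C=2: d=2.
Coefficient equations give f(k) = -3*(k**2 - 4*k - 3)/2.
So s_k = (B(k−1)f/C)·t_k = (-3*(k**2 - 4*k - 3)/(2*k**2 - 10*k - 3))·t_k = (k**2 - 4*k - 3)/3**k.
s_(k+1) − s_k = (-2*k**2 + 10*k + 3)/(3*3**k) = t_k.
Telescoping: Σ = s_(6) − s_(0) = 1/81 − (-3) = 244/81.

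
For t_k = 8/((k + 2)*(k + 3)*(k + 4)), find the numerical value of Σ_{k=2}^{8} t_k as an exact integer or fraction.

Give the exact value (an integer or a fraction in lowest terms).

Σ = 28/165

Step 1: r(k) = (k + 2)/(k + 5).
So A=k + 2 and B=k + 5, with C=1.
Key eq: (k + 2)·f(k+1) = (k + 4)·f(k) + (1).
Degrees (1,1,0) ⇒ d ≤ 2.
Solving with deg f ≤ 2: f(k) = k*(k + 5)/12.
Certificate R = B(k−1)f/C = k*(k + 4)*(k + 5)/12 gives s_k = 2*k*(k + 5)/(3*(k + 2)*(k + 3)).
Check: Δs_k = 8/(k**3 + 9*k**2 + 26*k + 24). ✓
Evaluate s at k=9 and k=2: 7/11 and 7/15; difference 28/165.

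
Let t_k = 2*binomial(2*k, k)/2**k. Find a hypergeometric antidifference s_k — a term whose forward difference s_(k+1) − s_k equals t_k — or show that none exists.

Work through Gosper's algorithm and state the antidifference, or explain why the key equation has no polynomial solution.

not Gosper-summable; s_k does not exist

r(k) = (2*k + 1)/(k + 1) after simplifying.
A = 2*k + 1, B = k + 1, C = 1.
Solve (2*k + 1)·f(k+1) − (k)·f(k) = 1.
Degrees (1,1,0) ⇒ d ≤ -1.
Negative degree bound (-1): no f exists, t_k not Gosper-summable.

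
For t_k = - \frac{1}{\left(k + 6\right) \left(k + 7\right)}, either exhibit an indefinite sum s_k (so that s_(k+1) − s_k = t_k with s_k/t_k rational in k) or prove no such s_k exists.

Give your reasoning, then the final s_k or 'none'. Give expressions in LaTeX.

Compute t_(k+1)/t_k: get (k + 6)/(k + 8).
So A=k + 6 and B=k + 8, with C=1.
Need (k + 6)·f(k+1) − (k + 7)·f(k) = 1.
Bound: deg f ≤ 1.
A polynomial solution: f(k) = k/6.
Then R = B(k−1)f/C = k*(k + 7)/6, so s_k = R(k)·t_k = -k/(6*k + 36).
Verify: -1/(k**2 + 13*k + 42) matches t_k.

s_k = - \frac{k}{6 k + 36}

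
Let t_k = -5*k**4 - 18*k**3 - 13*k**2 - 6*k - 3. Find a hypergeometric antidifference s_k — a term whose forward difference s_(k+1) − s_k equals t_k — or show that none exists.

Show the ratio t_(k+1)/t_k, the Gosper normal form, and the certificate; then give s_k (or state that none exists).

t_(k+1)/t_k = (5*k**4 + 38*k**3 + 97*k**2 + 106*k + 45)/(5*k**4 + 18*k**3 + 13*k**2 + 6*k + 3).
Gosper form: A/B · C(k+1)/C(k) with A=1, B=1, C=k**4 + 18*k**3/5 + 13*k**2/5 + 6*k/5 + 3/5.
Solve (1)·f(k+1) − (1)·f(k) = k**4 + 18*k**3/5 + 13*k**2/5 + 6*k/5 + 3/5.
d = 5 from the (0,0,4) case.
Solve for f: f(k) = k*(k**4 + 2*k**3 - 3*k**2 + k + 2)/5 (degree 5 ≤ 5).
Then R = B(k−1)f/C = k*(k**4 + 2*k**3 - 3*k**2 + k + 2)/(5*k**4 + 18*k**3 + 13*k**2 + 6*k + 3), so s_k = R(k)·t_k = k*(-k**4 - 2*k**3 + 3*k**2 - k - 2).
Check: Δs_k = -5*k**4 - 18*k**3 - 13*k**2 - 6*k - 3. ✓

s_k = k*(-k**4 - 2*k**3 + 3*k**2 - k - 2)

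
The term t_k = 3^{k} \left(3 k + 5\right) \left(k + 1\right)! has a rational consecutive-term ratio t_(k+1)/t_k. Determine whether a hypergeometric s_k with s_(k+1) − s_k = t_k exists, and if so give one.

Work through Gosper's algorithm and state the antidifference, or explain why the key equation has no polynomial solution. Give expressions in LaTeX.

s_k = 3^{k} \left(k + 1\right)!

The ratio is 3*(k + 2)*(3*k + 8)/(3*k + 5).
A = 3*k + 6, B = 1, C = k + 5/3.
Need (3*k + 6)·f(k+1) − (1)·f(k) = k + 5/3.
d = 0 from the (1,0,1) case.
A polynomial solution: f(k) = 1/3.
Then R = B(k−1)f/C = 1/(3*k + 5), so s_k = R(k)·t_k = 3**k*factorial(k + 1).
Check: Δs_k = 3**k*(3*k + 5)*factorial(k + 1). ✓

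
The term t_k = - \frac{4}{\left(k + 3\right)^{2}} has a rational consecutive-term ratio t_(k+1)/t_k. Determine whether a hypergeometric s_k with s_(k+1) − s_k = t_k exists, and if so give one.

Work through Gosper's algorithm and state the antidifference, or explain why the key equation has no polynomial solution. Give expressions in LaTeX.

Ratio r(k) = (k + 3)**2/(k + 4)**2.
So A=k**2 + 6*k + 9 and B=k**2 + 8*k + 16, with C=1.
Need (k**2 + 6*k + 9)·f(k+1) − (k**2 + 6*k + 9)·f(k) = 1.
From deg A=2, deg B=2, deg C=0: d=0.
Write f(k) = c0. Then LHS − RHS = -1, requiring -1 = 0: contradictory. No certificate.

none — t_k is not Gosper-summable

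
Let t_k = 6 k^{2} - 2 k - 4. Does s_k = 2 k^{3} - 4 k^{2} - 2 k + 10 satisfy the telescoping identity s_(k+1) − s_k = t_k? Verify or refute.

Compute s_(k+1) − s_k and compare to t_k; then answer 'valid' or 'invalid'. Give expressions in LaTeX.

s_(k+1) = 2*k**3 + 2*k**2 - 4*k + 6
s_(k+1) − s_k = 6*k**2 - 2*k - 4
(s_(k+1) − s_k) − t_k = 0

Valid: the claim telescopes to t_k.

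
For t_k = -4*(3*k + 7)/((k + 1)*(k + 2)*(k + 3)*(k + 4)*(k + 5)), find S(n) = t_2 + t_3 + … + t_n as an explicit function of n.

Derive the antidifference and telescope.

Ratio r(k) = (k + 1)*(3*k + 10)/((k + 6)*(3*k + 7)).
Take A(k)=k + 1, B(k)=k + 6, C(k)=k + 7/3.
Set up (k + 1)·f(k+1) − (k + 5)·f(k) − (k + 7/3) = 0.
d = 4 from the (1,1,1) case.
Solve for f: f(k) = k*(k + 2)*(k**2 + 8*k + 19)/36 (degree 4 ≤ 4).
R(k) = B(k−1)·f(k)/C(k) = k*(k + 2)*(k + 5)*(k**2 + 8*k + 19)/(12*(3*k + 7)); s_k = R·t_k = k*(-k**2 - 8*k - 19)/(3*(k**3 + 8*k**2 + 19*k + 12)).
Δs = 4*(-3*k - 7)/(k**5 + 15*k**4 + 85*k**3 + 225*k**2 + 274*k + 120), as required.
Telescope: S(n) = s_(n+1) − s_(2) = (-n**3 - 11*n**2 - 38*n - 28)/(3*(n**3 + 11*n**2 + 38*n + 40)) − (-13/45) = 2*(-n**3 - 11*n**2 - 38*n + 50)/(45*(n**3 + 11*n**2 + 38*n + 40)).

S(n) = 2*(-n**3 - 11*n**2 - 38*n + 50)/(45*(n**3 + 11*n**2 + 38*n + 40))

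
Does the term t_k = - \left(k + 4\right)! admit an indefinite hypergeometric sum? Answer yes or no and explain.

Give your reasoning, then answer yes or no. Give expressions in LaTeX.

The ratio is k + 5.
Take A(k)=k + 5, B(k)=1, C(k)=1.
f must satisfy (k + 5)·f(k+1) − (1)·f(k) = 1.
d = -1 from the (1,0,0) case.
deg f ≤ -1 is impossible — no certificate.

No — negative degree bound, so no certificate f.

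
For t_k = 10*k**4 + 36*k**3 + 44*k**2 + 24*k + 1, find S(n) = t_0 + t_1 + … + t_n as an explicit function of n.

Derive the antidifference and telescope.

Ratio r(k) = (10*k**4 + 76*k**3 + 212*k**2 + 260*k + 115)/(10*k**4 + 36*k**3 + 44*k**2 + 24*k + 1).
A = 1, B = 1, C = k**4 + 18*k**3/5 + 22*k**2/5 + 12*k/5 + 1/10.
Need (1)·f(k+1) − (1)·f(k) = k**4 + 18*k**3/5 + 22*k**2/5 + 12*k/5 + 1/10.
Bound: deg f ≤ 5.
Solve for f: f(k) = k*(2*k**4 + 4*k**3 - k - 4)/10 (degree 5 ≤ 5).
Then R = B(k−1)f/C = k*(2*k**4 + 4*k**3 - k - 4)/(10*k**4 + 36*k**3 + 44*k**2 + 24*k + 1), so s_k = R(k)·t_k = k*(2*k**4 + 4*k**3 - k - 4).
Δs = 10*k**4 + 36*k**3 + 44*k**2 + 24*k + 1, as required.
Evaluate: s_(n+1) = 2*n**5 + 14*n**4 + 36*n**3 + 43*n**2 + 20*n + 1; subtract s_(0) = 0 ⇒ S(n) = 2*n**5 + 14*n**4 + 36*n**3 + 43*n**2 + 20*n + 1.

S(n) = 2*n**5 + 14*n**4 + 36*n**3 + 43*n**2 + 20*n + 1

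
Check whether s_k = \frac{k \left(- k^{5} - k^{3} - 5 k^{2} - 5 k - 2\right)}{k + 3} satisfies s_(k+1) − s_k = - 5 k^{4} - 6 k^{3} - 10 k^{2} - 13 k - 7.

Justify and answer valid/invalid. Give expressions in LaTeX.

Invalid: residual \frac{2 \left(4 k^{5} + 22 k^{4} + 26 k^{3} + 40 k^{2} + 44 k + 21\right)}{k^{2} + 7 k + 12} ≠ 0.

s_(k+1) = -(k + 1)*(5*k + (k + 1)**5 + (k + 1)**3 + 5*(k + 1)**2 + 7)/(k + 4)
s_(k+1) − s_k = (-5*k**6 - 33*k**5 - 68*k**4 - 103*k**3 - 138*k**2 - 117*k - 42)/(k**2 + 7*k + 12)
(s_(k+1) − s_k) − t_k = 2*(4*k**5 + 22*k**4 + 26*k**3 + 40*k**2 + 44*k + 21)/(k**2 + 7*k + 12)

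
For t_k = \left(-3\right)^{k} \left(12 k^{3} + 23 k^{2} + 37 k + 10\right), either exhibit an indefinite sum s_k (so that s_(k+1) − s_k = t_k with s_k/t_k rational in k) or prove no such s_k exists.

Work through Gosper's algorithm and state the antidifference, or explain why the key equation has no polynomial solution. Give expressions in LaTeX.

r(k) = 3*(-12*k**3 - 59*k**2 - 119*k - 82)/(12*k**3 + 23*k**2 + 37*k + 10) after simplifying.
Gosper form: A/B · C(k+1)/C(k) with A=-3, B=1, C=k**3 + 23*k**2/12 + 37*k/12 + 5/6.
Key eq: (-3)·f(k+1) = (1)·f(k) + (k**3 + 23*k**2/12 + 37*k/12 + 5/6).
deg f ≤ 3 (via 0,0,3).
Coefficient equations give f(k) = -(3*k**3 - k**2 + 4*k - 2)/12.
Then R = B(k−1)f/C = -(3*k**3 - k**2 + 4*k - 2)/(12*k**3 + 23*k**2 + 37*k + 10), so s_k = R(k)·t_k = (-3)**k*(-3*k**3 + k**2 - 4*k + 2).
Check: Δs_k = (-3)**k*(12*k**3 + 23*k**2 + 37*k + 10). ✓

s_k = \left(-3\right)^{k} \left(- 3 k^{3} + k^{2} - 4 k + 2\right)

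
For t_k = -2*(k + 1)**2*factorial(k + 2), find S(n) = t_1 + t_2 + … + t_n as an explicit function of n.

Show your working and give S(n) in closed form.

Compute t_(k+1)/t_k: get (k + 2)**2*(k + 3)/(k + 1)**2.
A = k + 3, B = 1, C = k**2 + 2*k + 1.
Solve (k + 3)·f(k+1) − (1)·f(k) = k**2 + 2*k + 1.
Degrees (1,0,2) ⇒ d ≤ 1.
A polynomial solution: f(k) = k - 1.
Certificate R = B(k−1)f/C = (k - 1)/(k + 1)**2 gives s_k = -2*(k - 1)*factorial(k + 2).
Δs = -2*(k + 1)**2*factorial(k + 2), as required.
s_(n+1) = -2*n*factorial(n + 3) and s_(1) = 0, so S(n) = -2*n*factorial(n + 3).

S(n) = -2*n*factorial(n + 3)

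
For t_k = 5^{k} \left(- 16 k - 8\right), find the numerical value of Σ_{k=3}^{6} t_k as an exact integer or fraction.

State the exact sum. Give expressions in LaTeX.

Ratio r(k) = 5*(2*k + 3)/(2*k + 1).
A = 5, B = 1, C = k + 1/2.
Set up (5)·f(k+1) − (1)·f(k) − (k + 1/2) = 0.
Degrees (0,0,1) ⇒ d ≤ 1.
Solve for f: f(k) = (4*k - 3)/16 (degree 1 ≤ 1).
Get s_k = R·t_k = 5**k*(3 - 4*k) with R(k) = B(k−1)f(k)/C(k) = (4*k - 3)/(8*(2*k + 1)).
Check: Δs_k = 5**k*(-16*k - 8). ✓
Evaluate s at k=7 and k=3: -1953125 and -1125; difference -1952000.

Σ = -1952000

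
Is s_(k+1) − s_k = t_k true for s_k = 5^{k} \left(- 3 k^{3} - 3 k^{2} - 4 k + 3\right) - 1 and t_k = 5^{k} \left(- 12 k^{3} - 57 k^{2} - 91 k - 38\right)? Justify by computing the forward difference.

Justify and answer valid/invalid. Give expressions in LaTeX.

s_(k+1) = -5*5**k*(4*k + 3*(k + 1)**3 + 3*(k + 1)**2 + 1) - 1
s_(k+1) − s_k = 5**k*(-12*k**3 - 57*k**2 - 91*k - 38)
(s_(k+1) − s_k) − t_k = 0

Valid: the claim telescopes to t_k.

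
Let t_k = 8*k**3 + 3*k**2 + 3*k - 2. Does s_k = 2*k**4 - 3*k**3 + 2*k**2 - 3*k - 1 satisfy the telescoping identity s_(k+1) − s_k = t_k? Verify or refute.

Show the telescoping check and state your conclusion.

s_(k+1) = 2*k**4 + 5*k**3 + 5*k**2 - 3
s_(k+1) − s_k = 8*k**3 + 3*k**2 + 3*k - 2
(s_(k+1) − s_k) − t_k = 0

Valid — Δs_k = t_k.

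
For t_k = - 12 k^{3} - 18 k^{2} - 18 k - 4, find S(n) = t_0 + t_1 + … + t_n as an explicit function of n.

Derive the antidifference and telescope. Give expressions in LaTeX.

S(n) = - 3 n^{4} - 12 n^{3} - 21 n^{2} - 16 n - 4

Ratio r(k) = (6*k**3 + 27*k**2 + 45*k + 26)/(6*k**3 + 9*k**2 + 9*k + 2).
Normal form (A,B,C) = (1, 1, k**3 + 3*k**2/2 + 3*k/2 + 1/3).
Solve (1)·f(k+1) − (1)·f(k) = k**3 + 3*k**2/2 + 3*k/2 + 1/3.
Bound: deg f ≤ 4.
Match coefficients ⇒ f(k) = k*(3*k**3 + 3*k - 2)/12.
Certificate R = B(k−1)f/C = k*(3*k**3 + 3*k - 2)/(2*(6*k**3 + 9*k**2 + 9*k + 2)) gives s_k = k*(-3*k**3 - 3*k + 2).
Verify: -12*k**3 - 18*k**2 - 18*k - 4 matches t_k.
Σ_(k=0)^n t_k = s_(n+1) − s_(0) = (-3*n**4 - 12*n**3 - 21*n**2 - 16*n - 4) − (0), i.e. -3*n**4 - 12*n**3 - 21*n**2 - 16*n - 4.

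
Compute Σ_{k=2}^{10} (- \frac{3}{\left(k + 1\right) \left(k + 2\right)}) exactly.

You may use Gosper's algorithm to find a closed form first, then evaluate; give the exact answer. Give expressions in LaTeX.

r(k) = (k + 1)/(k + 3) after simplifying.
So A=k + 1 and B=k + 3, with C=1.
f must satisfy (k + 1)·f(k+1) − (k + 2)·f(k) = 1.
From deg A=1, deg B=1, deg C=0: d=1.
Solving with deg f ≤ 1: f(k) = k.
R(k) = B(k−1)·f(k)/C(k) = k*(k + 2); s_k = R·t_k = -3*k/(k + 1).
Δs = -3/(k**2 + 3*k + 2), as required.
Sum = s_(11) − s_(2); s_(11) = -11/4, s_(2) = -2 ⇒ -3/4.

Σ = -3/4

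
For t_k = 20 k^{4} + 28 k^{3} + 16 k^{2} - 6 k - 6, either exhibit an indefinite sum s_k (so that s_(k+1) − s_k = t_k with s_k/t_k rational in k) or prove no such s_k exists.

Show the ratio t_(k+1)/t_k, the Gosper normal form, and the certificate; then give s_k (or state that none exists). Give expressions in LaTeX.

s_k = k \left(4 k^{4} - 3 k^{3} - 2 k^{2} - 4 k - 1\right)

The ratio is (10*k**4 + 54*k**3 + 110*k**2 + 95*k + 26)/(10*k**4 + 14*k**3 + 8*k**2 - 3*k - 3).
Take A(k)=1, B(k)=1, C(k)=k**4 + 7*k**3/5 + 4*k**2/5 - 3*k/10 - 3/10.
Solve (1)·f(k+1) − (1)·f(k) = k**4 + 7*k**3/5 + 4*k**2/5 - 3*k/10 - 3/10.
d = 5 from the (0,0,4) case.
Solving with deg f ≤ 5: f(k) = k*(4*k**4 - 3*k**3 - 2*k**2 - 4*k - 1)/20.
So s_k = (B(k−1)f/C)·t_k = (k*(4*k**4 - 3*k**3 - 2*k**2 - 4*k - 1)/(2*(10*k**4 + 14*k**3 + 8*k**2 - 3*k - 3)))·t_k = k*(4*k**4 - 3*k**3 - 2*k**2 - 4*k - 1).
Δs = 20*k**4 + 28*k**3 + 16*k**2 - 6*k - 6, as required.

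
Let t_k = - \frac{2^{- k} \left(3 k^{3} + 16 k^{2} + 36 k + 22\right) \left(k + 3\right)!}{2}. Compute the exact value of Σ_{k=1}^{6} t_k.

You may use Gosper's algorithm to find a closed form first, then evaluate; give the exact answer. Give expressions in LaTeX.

t_(k+1)/t_k = (3*k**4 + 37*k**3 + 177*k**2 + 385*k + 308)/(2*(3*k**3 + 16*k**2 + 36*k + 22)).
A = k/2 + 2, B = 1, C = k**3 + 16*k**2/3 + 12*k + 22/3.
Need (k/2 + 2)·f(k+1) − (1)·f(k) = k**3 + 16*k**2/3 + 12*k + 22/3.
Degrees (1,0,3) ⇒ d ≤ 2.
Match coefficients ⇒ f(k) = 2*(3*k**2 + 4*k - 3)/3.
Then R = B(k−1)f/C = 2*(3*k**2 + 4*k - 3)/(3*k**3 + 16*k**2 + 36*k + 22), so s_k = R(k)·t_k = -(3*k**2 + 4*k - 3)*factorial(k + 3)/2**k.
Δs = -(3*k**3 + 16*k**2 + 36*k + 22)*factorial(k + 3)/(2*2**k), as required.
Sum = s_(7) − s_(1); s_(7) = -4876200, s_(1) = -48 ⇒ -4876152.

Σ = -4876152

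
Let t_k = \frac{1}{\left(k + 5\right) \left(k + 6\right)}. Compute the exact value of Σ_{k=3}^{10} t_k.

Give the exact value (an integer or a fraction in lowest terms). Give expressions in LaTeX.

Σ = 1/16

t_(k+1)/t_k = (k + 5)/(k + 7).
So A=k + 5 and B=k + 7, with C=1.
Need (k + 5)·f(k+1) − (k + 6)·f(k) = 1.
deg f ≤ 1 (via 1,1,0).
Solve for f: f(k) = k/5 (degree 1 ≤ 1).
R(k) = B(k−1)·f(k)/C(k) = k*(k + 6)/5; s_k = R·t_k = k/(5*(k + 5)).
Verify: 1/(k**2 + 11*k + 30) matches t_k.
Σ_(k=3)^(10) t_k = s_(11) − s_(3) = 11/80 − (3/40) = 1/16.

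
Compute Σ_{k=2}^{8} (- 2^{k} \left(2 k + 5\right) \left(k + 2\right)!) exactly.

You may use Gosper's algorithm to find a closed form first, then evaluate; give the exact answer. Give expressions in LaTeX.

Σ = -20437401504

Compute t_(k+1)/t_k: get 2*(k + 3)*(2*k + 7)/(2*k + 5).
A = 2*k + 6, B = 1, C = k + 5/2.
Set up (2*k + 6)·f(k+1) − (1)·f(k) − (k + 5/2) = 0.
d = 0 from the (1,0,1) case.
Solve for f: f(k) = 1/2 (degree 0 ≤ 0).
Then R = B(k−1)f/C = 1/(2*k + 5), so s_k = R(k)·t_k = -2**k*factorial(k + 2).
Δs = -2**k*(2*k + 5)*factorial(k + 2), as required.
Telescoping: Σ = s_(9) − s_(2) = -20437401600 − (-96) = -20437401504.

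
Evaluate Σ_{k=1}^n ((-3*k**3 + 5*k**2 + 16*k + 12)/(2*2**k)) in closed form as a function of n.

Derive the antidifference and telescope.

Compute t_(k+1)/t_k: get (3*k**3 + 4*k**2 - 17*k - 30)/(2*(3*k**3 - 5*k**2 - 16*k - 12)).
A = 1/2, B = 1, C = k**3 - 5*k**2/3 - 16*k/3 - 4.
Set up (1/2)·f(k+1) − (1)·f(k) − (k**3 - 5*k**2/3 - 16*k/3 - 4) = 0.
d = 3 from the (0,0,3) case.
Solve for f: f(k) = -2*(3*k**3 + 4*k**2 + k - 4)/3 (degree 3 ≤ 3).
Certificate R = B(k−1)f/C = -2*(3*k**3 + 4*k**2 + k - 4)/(3*k**3 - 5*k**2 - 16*k - 12) gives s_k = (3*k**3 + 4*k**2 + k - 4)/2**k.
Verify: (-3*k**3 + 5*k**2 + 16*k + 12)/(2*2**k) matches t_k.
Evaluate: s_(n+1) = 2**(-n - 1)*(3*n**3 + 13*n**2 + 18*n + 4); subtract s_(1) = 2 ⇒ S(n) = 2**(-n - 1)*(-2**(n + 2) + 3*n**3 + 13*n**2 + 18*n + 4).

S(n) = 2**(-n - 1)*(-2**(n + 2) + 3*n**3 + 13*n**2 + 18*n + 4)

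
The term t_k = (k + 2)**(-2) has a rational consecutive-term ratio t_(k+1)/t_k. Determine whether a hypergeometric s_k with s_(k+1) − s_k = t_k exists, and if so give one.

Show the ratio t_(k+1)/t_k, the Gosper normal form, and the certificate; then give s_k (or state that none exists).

r(k) = (k + 2)**2/(k + 3)**2 after simplifying.
A = k**2 + 4*k + 4, B = k**2 + 6*k + 9, C = 1.
Set up (k**2 + 4*k + 4)·f(k+1) − (k**2 + 4*k + 4)·f(k) − (1) = 0.
Bound: deg f ≤ 0.
f = c0 ⇒ A·f(k+1) − B(k−1)·f(k) − C = -1. The system {-1 = 0} is inconsistent; no antidifference.

not Gosper-summable; s_k does not exist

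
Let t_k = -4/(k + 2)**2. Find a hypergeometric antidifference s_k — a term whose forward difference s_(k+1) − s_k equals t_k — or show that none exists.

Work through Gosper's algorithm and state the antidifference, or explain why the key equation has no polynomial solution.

Compute t_(k+1)/t_k: get (k + 2)**2/(k + 3)**2.
Gosper form: A/B · C(k+1)/C(k) with A=k**2 + 4*k + 4, B=k**2 + 6*k + 9, C=1.
Solve (k**2 + 4*k + 4)·f(k+1) − (k**2 + 4*k + 4)·f(k) = 1.
From deg A=2, deg B=2, deg C=0: d=0.
Generic f = c0 gives residual -1; -1 = 0 cannot hold, so t_k is not Gosper-summable.

none (Gosper's algorithm certifies no s_k)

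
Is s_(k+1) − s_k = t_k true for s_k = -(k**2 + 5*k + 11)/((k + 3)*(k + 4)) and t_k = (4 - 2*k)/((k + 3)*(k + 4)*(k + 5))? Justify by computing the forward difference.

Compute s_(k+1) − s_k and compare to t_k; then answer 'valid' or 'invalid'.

valid (s_(k+1) − s_k reduces to t_k)

s_(k+1) = (-5*k - (k + 1)**2 - 16)/((k + 4)*(k + 5))
s_(k+1) − s_k = 2*(2 - k)/(k**3 + 12*k**2 + 47*k + 60)
(s_(k+1) − s_k) − t_k = 0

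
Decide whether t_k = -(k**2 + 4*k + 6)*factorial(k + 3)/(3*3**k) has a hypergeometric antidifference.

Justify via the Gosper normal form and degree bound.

t_(k+1)/t_k = (k + 4)*(4*k + (k + 1)**2 + 10)/(3*(k**2 + 4*k + 6)).
Take A(k)=k/3 + 4/3, B(k)=1, C(k)=k**2 + 4*k + 6.
Key eq: (k/3 + 4/3)·f(k+1) = (1)·f(k) + (k**2 + 4*k + 6).
d = 1 from the (1,0,2) case.
A polynomial solution: f(k) = 3*(k + 2).
Get s_k = R·t_k = -(k + 2)*factorial(k + 3)/3**k with R(k) = B(k−1)f(k)/C(k) = 3*(k + 2)/(k**2 + 4*k + 6).
Δs = -(k**2 + 4*k + 6)*factorial(k + 3)/(3*3**k), as required.

Yes. s_k = -(k + 2)*factorial(k + 3)/3**k.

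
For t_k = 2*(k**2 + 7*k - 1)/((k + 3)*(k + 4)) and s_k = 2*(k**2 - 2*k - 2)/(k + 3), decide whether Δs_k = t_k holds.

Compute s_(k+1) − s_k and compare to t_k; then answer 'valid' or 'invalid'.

Valid: the claim telescopes to t_k.

s_(k+1) = 2*(k**2 - 3)/(k + 4)
s_(k+1) − s_k = 2*(k**2 + 7*k - 1)/(k**2 + 7*k + 12)
(s_(k+1) − s_k) − t_k = 0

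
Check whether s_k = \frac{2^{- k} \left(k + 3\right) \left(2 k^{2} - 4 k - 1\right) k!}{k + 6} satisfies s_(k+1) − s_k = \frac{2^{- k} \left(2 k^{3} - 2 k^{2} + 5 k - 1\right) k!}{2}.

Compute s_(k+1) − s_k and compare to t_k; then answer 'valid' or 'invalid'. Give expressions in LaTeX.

s_(k+1) = (k + 4)*(2*k**2 - 3)*factorial(k + 1)/(2*2**k*(k + 7))
s_(k+1) − s_k = (2*k**5 + 18*k**4 + 33*k**3 + 13*k**2 + 86*k - 30)*factorial(k)/(2*2**k*(k + 6)*(k + 7))
(s_(k+1) − s_k) − t_k = -3*(2*k**4 + 10*k**3 - 11*k**2 + 37*k - 4)*factorial(k)/(2*2**k*(k + 6)*(k + 7))

Invalid: residual - \frac{3 \cdot 2^{- k} \left(2 k^{4} + 10 k^{3} - 11 k^{2} + 37 k - 4\right) k!}{2 \left(k + 6\right) \left(k + 7\right)} ≠ 0.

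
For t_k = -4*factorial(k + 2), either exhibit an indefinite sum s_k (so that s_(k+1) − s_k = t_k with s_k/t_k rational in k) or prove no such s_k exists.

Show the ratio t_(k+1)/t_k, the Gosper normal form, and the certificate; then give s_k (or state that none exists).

r(k) = k + 3 after simplifying.
Normal form (A,B,C) = (k + 3, 1, 1).
Solve (k + 3)·f(k+1) − (1)·f(k) = 1.
From deg A=1, deg B=0, deg C=0: d=-1.
deg f ≤ -1 is impossible — no certificate.

none (Gosper's algorithm certifies no s_k)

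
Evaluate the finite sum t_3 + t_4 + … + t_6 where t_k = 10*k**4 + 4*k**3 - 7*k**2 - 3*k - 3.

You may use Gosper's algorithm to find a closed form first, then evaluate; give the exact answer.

Σ = 23640

r(k) = (10*k**4 + 44*k**3 + 65*k**2 + 35*k + 1)/(10*k**4 + 4*k**3 - 7*k**2 - 3*k - 3) after simplifying.
Take A(k)=1, B(k)=1, C(k)=k**4 + 2*k**3/5 - 7*k**2/10 - 3*k/10 - 3/10.
Key eq: (1)·f(k+1) = (1)·f(k) + (k**4 + 2*k**3/5 - 7*k**2/10 - 3*k/10 - 3/10).
From deg A=0, deg B=0, deg C=4: d=5.
Coefficient equations give f(k) = k*(2*k**4 - 4*k**3 - k**2 + 3*k - 3)/10.
Then R = B(k−1)f/C = k*(2*k**4 - 4*k**3 - k**2 + 3*k - 3)/(10*k**4 + 4*k**3 - 7*k**2 - 3*k - 3), so s_k = R(k)·t_k = k*(2*k**4 - 4*k**3 - k**2 + 3*k - 3).
s_(k+1) − s_k = 10*k**4 + 4*k**3 - 7*k**2 - 3*k - 3 = t_k.
Sum = s_(7) − s_(3); s_(7) = 23793, s_(3) = 153 ⇒ 23640.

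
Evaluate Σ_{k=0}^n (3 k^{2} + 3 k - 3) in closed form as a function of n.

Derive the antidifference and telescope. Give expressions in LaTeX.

S(n) = n^{3} + 3 n^{2} - n - 3

Ratio r(k) = (k + (k + 1)**2)/(k**2 + k - 1).
Normal form (A,B,C) = (1, 1, k**2 + k - 1).
Need (1)·f(k+1) − (1)·f(k) = k**2 + k - 1.
Bound: deg f ≤ 3.
A polynomial solution: f(k) = k*(k - 2)*(k + 2)/3.
Then R = B(k−1)f/C = k*(k - 2)*(k + 2)/(3*(k**2 + k - 1)), so s_k = R(k)·t_k = k*(k**2 - 4).
s_(k+1) − s_k = 3*k**2 + 3*k - 3 = t_k.
Evaluate: s_(n+1) = n**3 + 3*n**2 - n - 3; subtract s_(0) = 0 ⇒ S(n) = n**3 + 3*n**2 - n - 3.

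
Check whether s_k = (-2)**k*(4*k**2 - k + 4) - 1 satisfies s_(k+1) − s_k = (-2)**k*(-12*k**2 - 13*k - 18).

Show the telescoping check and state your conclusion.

Valid — Δs_k = t_k.

s_(k+1) = (-2)**(k + 1)*(-k + 4*(k + 1)**2 + 3) - 1
s_(k+1) − s_k = (-2)**k*(-12*k**2 - 13*k - 18)
(s_(k+1) − s_k) − t_k = 0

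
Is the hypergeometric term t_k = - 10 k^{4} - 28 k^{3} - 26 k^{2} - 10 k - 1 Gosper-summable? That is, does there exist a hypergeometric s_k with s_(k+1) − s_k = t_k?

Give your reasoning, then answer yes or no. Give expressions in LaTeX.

Ratio r(k) = (10*k**4 + 68*k**3 + 170*k**2 + 186*k + 75)/(10*k**4 + 28*k**3 + 26*k**2 + 10*k + 1).
Gosper form: A/B · C(k+1)/C(k) with A=1, B=1, C=k**4 + 14*k**3/5 + 13*k**2/5 + k + 1/10.
Need (1)·f(k+1) − (1)·f(k) = k**4 + 14*k**3/5 + 13*k**2/5 + k + 1/10.
deg f ≤ 5 (via 0,0,4).
Match coefficients ⇒ f(k) = k**2*(2*k**3 + 2*k**2 - 2*k - 1)/10.
Get s_k = R·t_k = k**2*(-2*k**3 - 2*k**2 + 2*k + 1) with R(k) = B(k−1)f(k)/C(k) = k**2*(2*k**3 + 2*k**2 - 2*k - 1)/(10*k**4 + 28*k**3 + 26*k**2 + 10*k + 1).
s_(k+1) − s_k = -10*k**4 - 28*k**3 - 26*k**2 - 10*k - 1 = t_k.

Yes. s_k = k^{2} \left(- 2 k^{3} - 2 k^{2} + 2 k + 1\right).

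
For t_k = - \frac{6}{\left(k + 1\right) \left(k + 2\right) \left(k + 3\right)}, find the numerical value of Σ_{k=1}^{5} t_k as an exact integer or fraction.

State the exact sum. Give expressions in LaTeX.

Step 1: r(k) = (k + 1)/(k + 4).
A = k + 1, B = k + 4, C = 1.
Set up (k + 1)·f(k+1) − (k + 3)·f(k) − (1) = 0.
From deg A=1, deg B=1, deg C=0: d=2.
Coefficient equations give f(k) = k*(k + 3)/4.
Then R = B(k−1)f/C = k*(k + 3)**2/4, so s_k = R(k)·t_k = 3*k*(-k - 3)/(2*(k + 1)*(k + 2)).
Verify: -6/(k**3 + 6*k**2 + 11*k + 6) matches t_k.
Evaluate s at k=6 and k=1: -81/56 and -1; difference -25/56.

Σ = -25/56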